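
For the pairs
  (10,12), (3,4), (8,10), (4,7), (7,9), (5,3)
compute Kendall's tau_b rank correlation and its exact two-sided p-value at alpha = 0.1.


Step 1: Enumerate the 15 unordered pairs (i,j) with i<j and classify each by sign(x_j-x_i) * sign(y_j-y_i).
  (1,2):dx=-7,dy=-8->C; (1,3):dx=-2,dy=-2->C; (1,4):dx=-6,dy=-5->C; (1,5):dx=-3,dy=-3->C
  (1,6):dx=-5,dy=-9->C; (2,3):dx=+5,dy=+6->C; (2,4):dx=+1,dy=+3->C; (2,5):dx=+4,dy=+5->C
  (2,6):dx=+2,dy=-1->D; (3,4):dx=-4,dy=-3->C; (3,5):dx=-1,dy=-1->C; (3,6):dx=-3,dy=-7->C
  (4,5):dx=+3,dy=+2->C; (4,6):dx=+1,dy=-4->D; (5,6):dx=-2,dy=-6->C
Step 2: C = 13, D = 2, total pairs = 15.
Step 3: tau = (C - D)/(n(n-1)/2) = (13 - 2)/15 = 0.733333.
Step 4: Exact two-sided p-value (enumerate n! = 720 permutations of y under H0): p = 0.055556.
Step 5: alpha = 0.1. reject H0.

tau_b = 0.7333 (C=13, D=2), p = 0.055556, reject H0.


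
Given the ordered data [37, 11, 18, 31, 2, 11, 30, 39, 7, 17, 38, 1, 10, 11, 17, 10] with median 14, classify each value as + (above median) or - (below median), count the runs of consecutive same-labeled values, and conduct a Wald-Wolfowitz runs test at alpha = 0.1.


Step 1: Compute median = 14; label A = above, B = below.
Labels in order: ABAABBAABAABBBAB  (n_A = 8, n_B = 8)
Step 2: Count runs R = 10.
Step 3: Under H0 (random ordering), E[R] = 2*n_A*n_B/(n_A+n_B) + 1 = 2*8*8/16 + 1 = 9.0000.
        Var[R] = 2*n_A*n_B*(2*n_A*n_B - n_A - n_B) / ((n_A+n_B)^2 * (n_A+n_B-1)) = 14336/3840 = 3.7333.
        SD[R] = 1.9322.
Step 4: Continuity-corrected z = (R - 0.5 - E[R]) / SD[R] = (10 - 0.5 - 9.0000) / 1.9322 = 0.2588.
Step 5: Two-sided p-value via normal approximation = 2*(1 - Phi(|z|)) = 0.795809.
Step 6: alpha = 0.1. fail to reject H0.

R = 10, z = 0.2588, p = 0.795809, fail to reject H0.


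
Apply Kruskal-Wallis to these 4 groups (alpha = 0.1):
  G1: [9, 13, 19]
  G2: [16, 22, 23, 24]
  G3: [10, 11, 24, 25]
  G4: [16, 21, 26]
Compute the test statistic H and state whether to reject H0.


Step 1: Combine all N = 14 observations and assign midranks.
sorted (value, group, rank): (9,G1,1), (10,G3,2), (11,G3,3), (13,G1,4), (16,G2,5.5), (16,G4,5.5), (19,G1,7), (21,G4,8), (22,G2,9), (23,G2,10), (24,G2,11.5), (24,G3,11.5), (25,G3,13), (26,G4,14)
Step 2: Sum ranks within each group.
R_1 = 12 (n_1 = 3)
R_2 = 36 (n_2 = 4)
R_3 = 29.5 (n_3 = 4)
R_4 = 27.5 (n_4 = 3)
Step 3: H = 12/(N(N+1)) * sum(R_i^2/n_i) - 3(N+1)
     = 12/(14*15) * (12^2/3 + 36^2/4 + 29.5^2/4 + 27.5^2/3) - 3*15
     = 0.057143 * 841.646 - 45
     = 3.094048.
Step 4: Ties present; correction factor C = 1 - 12/(14^3 - 14) = 0.995604. Corrected H = 3.094048 / 0.995604 = 3.107708.
Step 5: Under H0, H ~ chi^2(3); p-value = 0.375315.
Step 6: alpha = 0.1. fail to reject H0.

H = 3.1077, df = 3, p = 0.375315, fail to reject H0.


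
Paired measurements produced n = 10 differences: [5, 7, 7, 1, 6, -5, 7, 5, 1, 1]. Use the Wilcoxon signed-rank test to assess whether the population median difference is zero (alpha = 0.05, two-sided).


Step 1: Drop any zero differences (none here) and take |d_i|.
|d| = [5, 7, 7, 1, 6, 5, 7, 5, 1, 1]
Step 2: Midrank |d_i| (ties get averaged ranks).
ranks: |5|->5, |7|->9, |7|->9, |1|->2, |6|->7, |5|->5, |7|->9, |5|->5, |1|->2, |1|->2
Step 3: Attach original signs; sum ranks with positive sign and with negative sign.
W+ = 5 + 9 + 9 + 2 + 7 + 9 + 5 + 2 + 2 = 50
W- = 5 = 5
(Check: W+ + W- = 55 should equal n(n+1)/2 = 55.)
Step 4: Test statistic W = min(W+, W-) = 5.
Step 5: Ties in |d|, so use the tie-corrected normal approximation.
        E[W] = n(n+1)/4 = 10*11/4 = 27.5.
        Tie groups: |d|=1 (t=3), |d|=5 (t=3), |d|=7 (t=3); sum(t^3 - t) = 72.
        Var[W] = n(n+1)(2n+1)/24 - sum(t^3-t)/48 = 2310/24 - 72/48 = 94.75.
        z = (W - E[W]) / sqrt(Var[W]) = (5 - 27.5) / 9.7340 = -2.3115.
        Two-sided p = 2*Phi(z) = 0.020806.
Step 6: alpha = 0.05. reject H0.

W+ = 50, W- = 5, W = min = 5, p = 0.020806, reject H0.


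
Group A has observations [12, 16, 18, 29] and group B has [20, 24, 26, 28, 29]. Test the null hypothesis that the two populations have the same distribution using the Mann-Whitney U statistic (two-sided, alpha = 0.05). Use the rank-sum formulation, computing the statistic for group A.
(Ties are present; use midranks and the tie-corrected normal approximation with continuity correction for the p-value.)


Step 1: Combine and sort all 9 observations; assign midranks.
sorted (value, group): (12,X), (16,X), (18,X), (20,Y), (24,Y), (26,Y), (28,Y), (29,X), (29,Y)
ranks: 12->1, 16->2, 18->3, 20->4, 24->5, 26->6, 28->7, 29->8.5, 29->8.5
Step 2: Rank sum for X: R1 = 1 + 2 + 3 + 8.5 = 14.5.
Step 3: U_X = R1 - n1(n1+1)/2 = 14.5 - 4*5/2 = 14.5 - 10 = 4.5.
       U_Y = n1*n2 - U_X = 20 - 4.5 = 15.5.
Step 4: Ties are present, so use the tie-corrected normal approximation (with continuity correction) for the p-value.
Step 5: p-value = 0.218742; compare to alpha = 0.05. fail to reject H0.

U_X = 4.5, p = 0.218742, fail to reject H0 at alpha = 0.05.


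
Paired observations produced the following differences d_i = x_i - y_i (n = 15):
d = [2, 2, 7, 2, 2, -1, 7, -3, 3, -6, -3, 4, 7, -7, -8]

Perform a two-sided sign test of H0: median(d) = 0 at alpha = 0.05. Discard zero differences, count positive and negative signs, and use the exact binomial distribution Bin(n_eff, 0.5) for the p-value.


Step 1: Discard zero differences. Original n = 15; n_eff = number of nonzero differences = 15.
Nonzero differences (with sign): +2, +2, +7, +2, +2, -1, +7, -3, +3, -6, -3, +4, +7, -7, -8
Step 2: Count signs: positive = 9, negative = 6.
Step 3: Under H0: P(positive) = 0.5, so the number of positives S ~ Bin(15, 0.5).
Step 4: Two-sided exact p-value = sum of Bin(15,0.5) probabilities at or below the observed probability = 0.607239.
Step 5: alpha = 0.05. fail to reject H0.

n_eff = 15, pos = 9, neg = 6, p = 0.607239, fail to reject H0.


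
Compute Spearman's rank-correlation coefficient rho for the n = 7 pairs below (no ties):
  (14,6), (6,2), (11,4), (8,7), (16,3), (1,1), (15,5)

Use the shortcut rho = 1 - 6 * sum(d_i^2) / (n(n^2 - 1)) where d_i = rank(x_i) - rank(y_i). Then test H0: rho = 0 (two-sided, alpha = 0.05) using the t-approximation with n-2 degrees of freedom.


Step 1: Rank x and y separately (midranks; no ties here).
rank(x): 14->5, 6->2, 11->4, 8->3, 16->7, 1->1, 15->6
rank(y): 6->6, 2->2, 4->4, 7->7, 3->3, 1->1, 5->5
Step 2: d_i = R_x(i) - R_y(i); compute d_i^2.
  (5-6)^2=1, (2-2)^2=0, (4-4)^2=0, (3-7)^2=16, (7-3)^2=16, (1-1)^2=0, (6-5)^2=1
sum(d^2) = 34.
Step 3: rho = 1 - 6*34 / (7*(7^2 - 1)) = 1 - 204/336 = 0.392857.
Step 4: Under H0, t = rho * sqrt((n-2)/(1-rho^2)) = 0.9553 ~ t(5).
Step 5: Two-sided p-value from the t-distribution with 5 df = 0.383317.
Step 6: alpha = 0.05. fail to reject H0.

rho = 0.3929, p = 0.383317, fail to reject H0 at alpha = 0.05.


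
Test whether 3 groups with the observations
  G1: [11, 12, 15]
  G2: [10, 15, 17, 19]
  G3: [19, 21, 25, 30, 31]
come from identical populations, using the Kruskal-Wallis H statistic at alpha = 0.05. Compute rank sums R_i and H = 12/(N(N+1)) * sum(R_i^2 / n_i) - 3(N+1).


Step 1: Combine all N = 12 observations and assign midranks.
sorted (value, group, rank): (10,G2,1), (11,G1,2), (12,G1,3), (15,G1,4.5), (15,G2,4.5), (17,G2,6), (19,G2,7.5), (19,G3,7.5), (21,G3,9), (25,G3,10), (30,G3,11), (31,G3,12)
Step 2: Sum ranks within each group.
R_1 = 9.5 (n_1 = 3)
R_2 = 19 (n_2 = 4)
R_3 = 49.5 (n_3 = 5)
Step 3: H = 12/(N(N+1)) * sum(R_i^2/n_i) - 3(N+1)
     = 12/(12*13) * (9.5^2/3 + 19^2/4 + 49.5^2/5) - 3*13
     = 0.076923 * 610.383 - 39
     = 7.952564.
Step 4: Ties present; correction factor C = 1 - 12/(12^3 - 12) = 0.993007. Corrected H = 7.952564 / 0.993007 = 8.008568.
Step 5: Under H0, H ~ chi^2(2); p-value = 0.018237.
Step 6: alpha = 0.05. reject H0.

H = 8.0086, df = 2, p = 0.018237, reject H0.


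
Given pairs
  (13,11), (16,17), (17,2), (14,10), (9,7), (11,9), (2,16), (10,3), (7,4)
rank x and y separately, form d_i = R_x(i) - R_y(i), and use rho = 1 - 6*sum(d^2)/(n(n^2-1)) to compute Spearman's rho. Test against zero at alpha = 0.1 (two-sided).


Step 1: Rank x and y separately (midranks; no ties here).
rank(x): 13->6, 16->8, 17->9, 14->7, 9->3, 11->5, 2->1, 10->4, 7->2
rank(y): 11->7, 17->9, 2->1, 10->6, 7->4, 9->5, 16->8, 3->2, 4->3
Step 2: d_i = R_x(i) - R_y(i); compute d_i^2.
  (6-7)^2=1, (8-9)^2=1, (9-1)^2=64, (7-6)^2=1, (3-4)^2=1, (5-5)^2=0, (1-8)^2=49, (4-2)^2=4, (2-3)^2=1
sum(d^2) = 122.
Step 3: rho = 1 - 6*122 / (9*(9^2 - 1)) = 1 - 732/720 = -0.016667.
Step 4: Under H0, t = rho * sqrt((n-2)/(1-rho^2)) = -0.0441 ~ t(7).
Step 5: Two-sided p-value from the t-distribution with 7 df = 0.966055.
Step 6: alpha = 0.1. fail to reject H0.

rho = -0.0167, p = 0.966055, fail to reject H0 at alpha = 0.1.


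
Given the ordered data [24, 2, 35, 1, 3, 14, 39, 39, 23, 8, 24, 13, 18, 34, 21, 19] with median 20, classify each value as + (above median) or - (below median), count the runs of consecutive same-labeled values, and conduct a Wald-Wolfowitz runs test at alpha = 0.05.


Step 1: Compute median = 20; label A = above, B = below.
Labels in order: ABABBBAAABABBAAB  (n_A = 8, n_B = 8)
Step 2: Count runs R = 10.
Step 3: Under H0 (random ordering), E[R] = 2*n_A*n_B/(n_A+n_B) + 1 = 2*8*8/16 + 1 = 9.0000.
        Var[R] = 2*n_A*n_B*(2*n_A*n_B - n_A - n_B) / ((n_A+n_B)^2 * (n_A+n_B-1)) = 14336/3840 = 3.7333.
        SD[R] = 1.9322.
Step 4: Continuity-corrected z = (R - 0.5 - E[R]) / SD[R] = (10 - 0.5 - 9.0000) / 1.9322 = 0.2588.
Step 5: Two-sided p-value via normal approximation = 2*(1 - Phi(|z|)) = 0.795809.
Step 6: alpha = 0.05. fail to reject H0.

R = 10, z = 0.2588, p = 0.795809, fail to reject H0.


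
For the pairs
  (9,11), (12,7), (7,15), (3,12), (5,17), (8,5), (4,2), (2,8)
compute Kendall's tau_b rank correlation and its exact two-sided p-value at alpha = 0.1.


Step 1: Enumerate the 28 unordered pairs (i,j) with i<j and classify each by sign(x_j-x_i) * sign(y_j-y_i).
  (1,2):dx=+3,dy=-4->D; (1,3):dx=-2,dy=+4->D; (1,4):dx=-6,dy=+1->D; (1,5):dx=-4,dy=+6->D
  (1,6):dx=-1,dy=-6->C; (1,7):dx=-5,dy=-9->C; (1,8):dx=-7,dy=-3->C; (2,3):dx=-5,dy=+8->D
  (2,4):dx=-9,dy=+5->D; (2,5):dx=-7,dy=+10->D; (2,6):dx=-4,dy=-2->C; (2,7):dx=-8,dy=-5->C
  (2,8):dx=-10,dy=+1->D; (3,4):dx=-4,dy=-3->C; (3,5):dx=-2,dy=+2->D; (3,6):dx=+1,dy=-10->D
  (3,7):dx=-3,dy=-13->C; (3,8):dx=-5,dy=-7->C; (4,5):dx=+2,dy=+5->C; (4,6):dx=+5,dy=-7->D
  (4,7):dx=+1,dy=-10->D; (4,8):dx=-1,dy=-4->C; (5,6):dx=+3,dy=-12->D; (5,7):dx=-1,dy=-15->C
  (5,8):dx=-3,dy=-9->C; (6,7):dx=-4,dy=-3->C; (6,8):dx=-6,dy=+3->D; (7,8):dx=-2,dy=+6->D
Step 2: C = 13, D = 15, total pairs = 28.
Step 3: tau = (C - D)/(n(n-1)/2) = (13 - 15)/28 = -0.071429.
Step 4: Exact two-sided p-value (enumerate n! = 40320 permutations of y under H0): p = 0.904861.
Step 5: alpha = 0.1. fail to reject H0.

tau_b = -0.0714 (C=13, D=15), p = 0.904861, fail to reject H0.


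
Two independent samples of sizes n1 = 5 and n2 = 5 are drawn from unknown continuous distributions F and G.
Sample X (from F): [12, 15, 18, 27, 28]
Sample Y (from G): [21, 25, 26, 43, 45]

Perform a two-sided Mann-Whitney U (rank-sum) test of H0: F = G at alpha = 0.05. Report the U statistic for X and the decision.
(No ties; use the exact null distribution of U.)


Step 1: Combine and sort all 10 observations; assign midranks.
sorted (value, group): (12,X), (15,X), (18,X), (21,Y), (25,Y), (26,Y), (27,X), (28,X), (43,Y), (45,Y)
ranks: 12->1, 15->2, 18->3, 21->4, 25->5, 26->6, 27->7, 28->8, 43->9, 45->10
Step 2: Rank sum for X: R1 = 1 + 2 + 3 + 7 + 8 = 21.
Step 3: U_X = R1 - n1(n1+1)/2 = 21 - 5*6/2 = 21 - 15 = 6.
       U_Y = n1*n2 - U_X = 25 - 6 = 19.
Step 4: No ties, so the exact null distribution of U (based on enumerating the C(10,5) = 252 equally likely rank assignments) gives the two-sided p-value.
Step 5: p-value = 0.222222; compare to alpha = 0.05. fail to reject H0.

U_X = 6, p = 0.222222, fail to reject H0 at alpha = 0.05.


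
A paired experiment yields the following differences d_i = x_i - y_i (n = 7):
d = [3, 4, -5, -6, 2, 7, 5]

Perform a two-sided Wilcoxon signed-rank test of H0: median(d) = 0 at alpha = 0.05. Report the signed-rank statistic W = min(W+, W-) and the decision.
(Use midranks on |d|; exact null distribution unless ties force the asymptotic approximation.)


Step 1: Drop any zero differences (none here) and take |d_i|.
|d| = [3, 4, 5, 6, 2, 7, 5]
Step 2: Midrank |d_i| (ties get averaged ranks).
ranks: |3|->2, |4|->3, |5|->4.5, |6|->6, |2|->1, |7|->7, |5|->4.5
Step 3: Attach original signs; sum ranks with positive sign and with negative sign.
W+ = 2 + 3 + 1 + 7 + 4.5 = 17.5
W- = 4.5 + 6 = 10.5
(Check: W+ + W- = 28 should equal n(n+1)/2 = 28.)
Step 4: Test statistic W = min(W+, W-) = 10.5.
Step 5: Ties in |d|, so use the tie-corrected normal approximation.
        E[W] = n(n+1)/4 = 7*8/4 = 14.
        Tie groups: |d|=5 (t=2); sum(t^3 - t) = 6.
        Var[W] = n(n+1)(2n+1)/24 - sum(t^3-t)/48 = 840/24 - 6/48 = 34.875.
        z = (W - E[W]) / sqrt(Var[W]) = (10.5 - 14) / 5.9055 = -0.5927.
        Two-sided p = 2*Phi(z) = 0.553404.
Step 6: alpha = 0.05. fail to reject H0.

W+ = 17.5, W- = 10.5, W = min = 10.5, p = 0.553404, fail to reject H0.


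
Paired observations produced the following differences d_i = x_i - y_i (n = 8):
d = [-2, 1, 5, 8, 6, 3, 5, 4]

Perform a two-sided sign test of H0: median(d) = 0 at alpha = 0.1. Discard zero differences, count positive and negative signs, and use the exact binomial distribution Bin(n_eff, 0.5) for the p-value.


Step 1: Discard zero differences. Original n = 8; n_eff = number of nonzero differences = 8.
Nonzero differences (with sign): -2, +1, +5, +8, +6, +3, +5, +4
Step 2: Count signs: positive = 7, negative = 1.
Step 3: Under H0: P(positive) = 0.5, so the number of positives S ~ Bin(8, 0.5).
Step 4: Two-sided exact p-value = sum of Bin(8,0.5) probabilities at or below the observed probability = 0.070312.
Step 5: alpha = 0.1. reject H0.

n_eff = 8, pos = 7, neg = 1, p = 0.070312, reject H0.


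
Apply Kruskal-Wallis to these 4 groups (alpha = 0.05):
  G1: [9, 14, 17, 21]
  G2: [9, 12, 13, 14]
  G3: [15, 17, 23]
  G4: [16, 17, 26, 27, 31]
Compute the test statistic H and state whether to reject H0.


Step 1: Combine all N = 16 observations and assign midranks.
sorted (value, group, rank): (9,G1,1.5), (9,G2,1.5), (12,G2,3), (13,G2,4), (14,G1,5.5), (14,G2,5.5), (15,G3,7), (16,G4,8), (17,G1,10), (17,G3,10), (17,G4,10), (21,G1,12), (23,G3,13), (26,G4,14), (27,G4,15), (31,G4,16)
Step 2: Sum ranks within each group.
R_1 = 29 (n_1 = 4)
R_2 = 14 (n_2 = 4)
R_3 = 30 (n_3 = 3)
R_4 = 63 (n_4 = 5)
Step 3: H = 12/(N(N+1)) * sum(R_i^2/n_i) - 3(N+1)
     = 12/(16*17) * (29^2/4 + 14^2/4 + 30^2/3 + 63^2/5) - 3*17
     = 0.044118 * 1353.05 - 51
     = 8.693382.
Step 4: Ties present; correction factor C = 1 - 36/(16^3 - 16) = 0.991176. Corrected H = 8.693382 / 0.991176 = 8.770772.
Step 5: Under H0, H ~ chi^2(3); p-value = 0.032499.
Step 6: alpha = 0.05. reject H0.

H = 8.7708, df = 3, p = 0.032499, reject H0.


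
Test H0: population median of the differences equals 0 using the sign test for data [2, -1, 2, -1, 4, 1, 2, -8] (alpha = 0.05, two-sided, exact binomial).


Step 1: Discard zero differences. Original n = 8; n_eff = number of nonzero differences = 8.
Nonzero differences (with sign): +2, -1, +2, -1, +4, +1, +2, -8
Step 2: Count signs: positive = 5, negative = 3.
Step 3: Under H0: P(positive) = 0.5, so the number of positives S ~ Bin(8, 0.5).
Step 4: Two-sided exact p-value = sum of Bin(8,0.5) probabilities at or below the observed probability = 0.726562.
Step 5: alpha = 0.05. fail to reject H0.

n_eff = 8, pos = 5, neg = 3, p = 0.726562, fail to reject H0.


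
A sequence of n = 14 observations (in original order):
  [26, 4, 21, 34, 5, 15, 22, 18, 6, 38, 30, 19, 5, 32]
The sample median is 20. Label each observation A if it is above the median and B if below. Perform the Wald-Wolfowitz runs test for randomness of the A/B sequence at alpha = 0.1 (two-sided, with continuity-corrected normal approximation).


Step 1: Compute median = 20; label A = above, B = below.
Labels in order: ABAABBABBAABBA  (n_A = 7, n_B = 7)
Step 2: Count runs R = 9.
Step 3: Under H0 (random ordering), E[R] = 2*n_A*n_B/(n_A+n_B) + 1 = 2*7*7/14 + 1 = 8.0000.
        Var[R] = 2*n_A*n_B*(2*n_A*n_B - n_A - n_B) / ((n_A+n_B)^2 * (n_A+n_B-1)) = 8232/2548 = 3.2308.
        SD[R] = 1.7974.
Step 4: Continuity-corrected z = (R - 0.5 - E[R]) / SD[R] = (9 - 0.5 - 8.0000) / 1.7974 = 0.2782.
Step 5: Two-sided p-value via normal approximation = 2*(1 - Phi(|z|)) = 0.780879.
Step 6: alpha = 0.1. fail to reject H0.

R = 9, z = 0.2782, p = 0.780879, fail to reject H0.


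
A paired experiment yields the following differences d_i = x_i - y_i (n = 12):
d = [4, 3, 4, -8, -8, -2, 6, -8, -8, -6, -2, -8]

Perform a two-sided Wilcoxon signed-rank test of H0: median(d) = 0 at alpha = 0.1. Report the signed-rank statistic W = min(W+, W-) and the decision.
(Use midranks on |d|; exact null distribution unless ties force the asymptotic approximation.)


Step 1: Drop any zero differences (none here) and take |d_i|.
|d| = [4, 3, 4, 8, 8, 2, 6, 8, 8, 6, 2, 8]
Step 2: Midrank |d_i| (ties get averaged ranks).
ranks: |4|->4.5, |3|->3, |4|->4.5, |8|->10, |8|->10, |2|->1.5, |6|->6.5, |8|->10, |8|->10, |6|->6.5, |2|->1.5, |8|->10
Step 3: Attach original signs; sum ranks with positive sign and with negative sign.
W+ = 4.5 + 3 + 4.5 + 6.5 = 18.5
W- = 10 + 10 + 1.5 + 10 + 10 + 6.5 + 1.5 + 10 = 59.5
(Check: W+ + W- = 78 should equal n(n+1)/2 = 78.)
Step 4: Test statistic W = min(W+, W-) = 18.5.
Step 5: Ties in |d|, so use the tie-corrected normal approximation.
        E[W] = n(n+1)/4 = 12*13/4 = 39.
        Tie groups: |d|=2 (t=2), |d|=4 (t=2), |d|=6 (t=2), |d|=8 (t=5); sum(t^3 - t) = 138.
        Var[W] = n(n+1)(2n+1)/24 - sum(t^3-t)/48 = 3900/24 - 138/48 = 159.625.
        z = (W - E[W]) / sqrt(Var[W]) = (18.5 - 39) / 12.6343 = -1.6226.
        Two-sided p = 2*Phi(z) = 0.104681.
Step 6: alpha = 0.1. fail to reject H0.

W+ = 18.5, W- = 59.5, W = min = 18.5, p = 0.104681, fail to reject H0.


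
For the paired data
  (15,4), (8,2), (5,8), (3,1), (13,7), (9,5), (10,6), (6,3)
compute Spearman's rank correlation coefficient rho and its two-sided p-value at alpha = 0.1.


Step 1: Rank x and y separately (midranks; no ties here).
rank(x): 15->8, 8->4, 5->2, 3->1, 13->7, 9->5, 10->6, 6->3
rank(y): 4->4, 2->2, 8->8, 1->1, 7->7, 5->5, 6->6, 3->3
Step 2: d_i = R_x(i) - R_y(i); compute d_i^2.
  (8-4)^2=16, (4-2)^2=4, (2-8)^2=36, (1-1)^2=0, (7-7)^2=0, (5-5)^2=0, (6-6)^2=0, (3-3)^2=0
sum(d^2) = 56.
Step 3: rho = 1 - 6*56 / (8*(8^2 - 1)) = 1 - 336/504 = 0.333333.
Step 4: Under H0, t = rho * sqrt((n-2)/(1-rho^2)) = 0.8660 ~ t(6).
Step 5: Two-sided p-value from the t-distribution with 6 df = 0.419753.
Step 6: alpha = 0.1. fail to reject H0.

rho = 0.3333, p = 0.419753, fail to reject H0 at alpha = 0.1.


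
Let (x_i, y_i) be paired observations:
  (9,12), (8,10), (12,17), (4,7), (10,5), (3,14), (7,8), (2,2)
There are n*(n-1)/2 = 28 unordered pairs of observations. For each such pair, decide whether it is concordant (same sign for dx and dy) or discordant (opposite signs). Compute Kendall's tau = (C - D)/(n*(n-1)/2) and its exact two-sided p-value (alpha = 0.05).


Step 1: Enumerate the 28 unordered pairs (i,j) with i<j and classify each by sign(x_j-x_i) * sign(y_j-y_i).
  (1,2):dx=-1,dy=-2->C; (1,3):dx=+3,dy=+5->C; (1,4):dx=-5,dy=-5->C; (1,5):dx=+1,dy=-7->D
  (1,6):dx=-6,dy=+2->D; (1,7):dx=-2,dy=-4->C; (1,8):dx=-7,dy=-10->C; (2,3):dx=+4,dy=+7->C
  (2,4):dx=-4,dy=-3->C; (2,5):dx=+2,dy=-5->D; (2,6):dx=-5,dy=+4->D; (2,7):dx=-1,dy=-2->C
  (2,8):dx=-6,dy=-8->C; (3,4):dx=-8,dy=-10->C; (3,5):dx=-2,dy=-12->C; (3,6):dx=-9,dy=-3->C
  (3,7):dx=-5,dy=-9->C; (3,8):dx=-10,dy=-15->C; (4,5):dx=+6,dy=-2->D; (4,6):dx=-1,dy=+7->D
  (4,7):dx=+3,dy=+1->C; (4,8):dx=-2,dy=-5->C; (5,6):dx=-7,dy=+9->D; (5,7):dx=-3,dy=+3->D
  (5,8):dx=-8,dy=-3->C; (6,7):dx=+4,dy=-6->D; (6,8):dx=-1,dy=-12->C; (7,8):dx=-5,dy=-6->C
Step 2: C = 19, D = 9, total pairs = 28.
Step 3: tau = (C - D)/(n(n-1)/2) = (19 - 9)/28 = 0.357143.
Step 4: Exact two-sided p-value (enumerate n! = 40320 permutations of y under H0): p = 0.275099.
Step 5: alpha = 0.05. fail to reject H0.

tau_b = 0.3571 (C=19, D=9), p = 0.275099, fail to reject H0.


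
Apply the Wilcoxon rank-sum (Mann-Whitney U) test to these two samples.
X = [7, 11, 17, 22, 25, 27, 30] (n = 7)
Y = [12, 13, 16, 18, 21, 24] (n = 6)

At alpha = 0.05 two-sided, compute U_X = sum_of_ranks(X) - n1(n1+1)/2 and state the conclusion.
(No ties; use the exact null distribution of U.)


Step 1: Combine and sort all 13 observations; assign midranks.
sorted (value, group): (7,X), (11,X), (12,Y), (13,Y), (16,Y), (17,X), (18,Y), (21,Y), (22,X), (24,Y), (25,X), (27,X), (30,X)
ranks: 7->1, 11->2, 12->3, 13->4, 16->5, 17->6, 18->7, 21->8, 22->9, 24->10, 25->11, 27->12, 30->13
Step 2: Rank sum for X: R1 = 1 + 2 + 6 + 9 + 11 + 12 + 13 = 54.
Step 3: U_X = R1 - n1(n1+1)/2 = 54 - 7*8/2 = 54 - 28 = 26.
       U_Y = n1*n2 - U_X = 42 - 26 = 16.
Step 4: No ties, so the exact null distribution of U (based on enumerating the C(13,7) = 1716 equally likely rank assignments) gives the two-sided p-value.
Step 5: p-value = 0.533800; compare to alpha = 0.05. fail to reject H0.

U_X = 26, p = 0.533800, fail to reject H0 at alpha = 0.05.


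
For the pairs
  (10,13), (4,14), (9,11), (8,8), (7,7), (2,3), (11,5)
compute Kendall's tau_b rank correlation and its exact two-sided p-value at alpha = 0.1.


Step 1: Enumerate the 21 unordered pairs (i,j) with i<j and classify each by sign(x_j-x_i) * sign(y_j-y_i).
  (1,2):dx=-6,dy=+1->D; (1,3):dx=-1,dy=-2->C; (1,4):dx=-2,dy=-5->C; (1,5):dx=-3,dy=-6->C
  (1,6):dx=-8,dy=-10->C; (1,7):dx=+1,dy=-8->D; (2,3):dx=+5,dy=-3->D; (2,4):dx=+4,dy=-6->D
  (2,5):dx=+3,dy=-7->D; (2,6):dx=-2,dy=-11->C; (2,7):dx=+7,dy=-9->D; (3,4):dx=-1,dy=-3->C
  (3,5):dx=-2,dy=-4->C; (3,6):dx=-7,dy=-8->C; (3,7):dx=+2,dy=-6->D; (4,5):dx=-1,dy=-1->C
  (4,6):dx=-6,dy=-5->C; (4,7):dx=+3,dy=-3->D; (5,6):dx=-5,dy=-4->C; (5,7):dx=+4,dy=-2->D
  (6,7):dx=+9,dy=+2->C
Step 2: C = 12, D = 9, total pairs = 21.
Step 3: tau = (C - D)/(n(n-1)/2) = (12 - 9)/21 = 0.142857.
Step 4: Exact two-sided p-value (enumerate n! = 5040 permutations of y under H0): p = 0.772619.
Step 5: alpha = 0.1. fail to reject H0.

tau_b = 0.1429 (C=12, D=9), p = 0.772619, fail to reject H0.


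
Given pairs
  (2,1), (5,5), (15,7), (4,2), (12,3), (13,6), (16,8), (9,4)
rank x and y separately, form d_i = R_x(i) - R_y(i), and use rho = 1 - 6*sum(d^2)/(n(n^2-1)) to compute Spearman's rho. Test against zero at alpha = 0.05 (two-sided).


Step 1: Rank x and y separately (midranks; no ties here).
rank(x): 2->1, 5->3, 15->7, 4->2, 12->5, 13->6, 16->8, 9->4
rank(y): 1->1, 5->5, 7->7, 2->2, 3->3, 6->6, 8->8, 4->4
Step 2: d_i = R_x(i) - R_y(i); compute d_i^2.
  (1-1)^2=0, (3-5)^2=4, (7-7)^2=0, (2-2)^2=0, (5-3)^2=4, (6-6)^2=0, (8-8)^2=0, (4-4)^2=0
sum(d^2) = 8.
Step 3: rho = 1 - 6*8 / (8*(8^2 - 1)) = 1 - 48/504 = 0.904762.
Step 4: Under H0, t = rho * sqrt((n-2)/(1-rho^2)) = 5.2034 ~ t(6).
Step 5: Two-sided p-value from the t-distribution with 6 df = 0.002008.
Step 6: alpha = 0.05. reject H0.

rho = 0.9048, p = 0.002008, reject H0 at alpha = 0.05.


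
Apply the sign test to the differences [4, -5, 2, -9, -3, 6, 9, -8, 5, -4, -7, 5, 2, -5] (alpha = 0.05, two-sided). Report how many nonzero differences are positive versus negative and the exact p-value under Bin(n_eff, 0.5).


Step 1: Discard zero differences. Original n = 14; n_eff = number of nonzero differences = 14.
Nonzero differences (with sign): +4, -5, +2, -9, -3, +6, +9, -8, +5, -4, -7, +5, +2, -5
Step 2: Count signs: positive = 7, negative = 7.
Step 3: Under H0: P(positive) = 0.5, so the number of positives S ~ Bin(14, 0.5).
Step 4: Two-sided exact p-value = sum of Bin(14,0.5) probabilities at or below the observed probability = 1.000000.
Step 5: alpha = 0.05. fail to reject H0.

n_eff = 14, pos = 7, neg = 7, p = 1.000000, fail to reject H0.


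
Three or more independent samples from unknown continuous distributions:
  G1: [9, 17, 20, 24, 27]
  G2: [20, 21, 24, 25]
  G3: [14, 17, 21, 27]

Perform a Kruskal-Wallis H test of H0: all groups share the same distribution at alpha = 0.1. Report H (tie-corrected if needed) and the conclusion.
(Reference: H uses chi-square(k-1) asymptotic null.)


Step 1: Combine all N = 13 observations and assign midranks.
sorted (value, group, rank): (9,G1,1), (14,G3,2), (17,G1,3.5), (17,G3,3.5), (20,G1,5.5), (20,G2,5.5), (21,G2,7.5), (21,G3,7.5), (24,G1,9.5), (24,G2,9.5), (25,G2,11), (27,G1,12.5), (27,G3,12.5)
Step 2: Sum ranks within each group.
R_1 = 32 (n_1 = 5)
R_2 = 33.5 (n_2 = 4)
R_3 = 25.5 (n_3 = 4)
Step 3: H = 12/(N(N+1)) * sum(R_i^2/n_i) - 3(N+1)
     = 12/(13*14) * (32^2/5 + 33.5^2/4 + 25.5^2/4) - 3*14
     = 0.065934 * 647.925 - 42
     = 0.720330.
Step 4: Ties present; correction factor C = 1 - 30/(13^3 - 13) = 0.986264. Corrected H = 0.720330 / 0.986264 = 0.730362.
Step 5: Under H0, H ~ chi^2(2); p-value = 0.694071.
Step 6: alpha = 0.1. fail to reject H0.

H = 0.7304, df = 2, p = 0.694071, fail to reject H0.


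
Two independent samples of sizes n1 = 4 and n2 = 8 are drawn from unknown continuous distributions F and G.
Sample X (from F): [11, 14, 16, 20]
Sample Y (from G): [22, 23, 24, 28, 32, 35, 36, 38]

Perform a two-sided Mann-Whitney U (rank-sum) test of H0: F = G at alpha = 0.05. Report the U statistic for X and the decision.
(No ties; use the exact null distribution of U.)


Step 1: Combine and sort all 12 observations; assign midranks.
sorted (value, group): (11,X), (14,X), (16,X), (20,X), (22,Y), (23,Y), (24,Y), (28,Y), (32,Y), (35,Y), (36,Y), (38,Y)
ranks: 11->1, 14->2, 16->3, 20->4, 22->5, 23->6, 24->7, 28->8, 32->9, 35->10, 36->11, 38->12
Step 2: Rank sum for X: R1 = 1 + 2 + 3 + 4 = 10.
Step 3: U_X = R1 - n1(n1+1)/2 = 10 - 4*5/2 = 10 - 10 = 0.
       U_Y = n1*n2 - U_X = 32 - 0 = 32.
Step 4: No ties, so the exact null distribution of U (based on enumerating the C(12,4) = 495 equally likely rank assignments) gives the two-sided p-value.
Step 5: p-value = 0.004040; compare to alpha = 0.05. reject H0.

U_X = 0, p = 0.004040, reject H0 at alpha = 0.05.


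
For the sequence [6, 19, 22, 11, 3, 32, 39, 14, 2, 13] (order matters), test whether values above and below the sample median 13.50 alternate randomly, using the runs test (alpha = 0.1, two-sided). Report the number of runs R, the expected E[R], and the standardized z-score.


Step 1: Compute median = 13.50; label A = above, B = below.
Labels in order: BAABBAAABB  (n_A = 5, n_B = 5)
Step 2: Count runs R = 5.
Step 3: Under H0 (random ordering), E[R] = 2*n_A*n_B/(n_A+n_B) + 1 = 2*5*5/10 + 1 = 6.0000.
        Var[R] = 2*n_A*n_B*(2*n_A*n_B - n_A - n_B) / ((n_A+n_B)^2 * (n_A+n_B-1)) = 2000/900 = 2.2222.
        SD[R] = 1.4907.
Step 4: Continuity-corrected z = (R + 0.5 - E[R]) / SD[R] = (5 + 0.5 - 6.0000) / 1.4907 = -0.3354.
Step 5: Two-sided p-value via normal approximation = 2*(1 - Phi(|z|)) = 0.737316.
Step 6: alpha = 0.1. fail to reject H0.

R = 5, z = -0.3354, p = 0.737316, fail to reject H0.


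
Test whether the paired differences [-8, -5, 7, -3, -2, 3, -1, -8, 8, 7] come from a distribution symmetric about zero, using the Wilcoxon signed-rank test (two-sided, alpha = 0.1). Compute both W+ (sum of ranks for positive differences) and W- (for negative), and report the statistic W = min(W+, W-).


Step 1: Drop any zero differences (none here) and take |d_i|.
|d| = [8, 5, 7, 3, 2, 3, 1, 8, 8, 7]
Step 2: Midrank |d_i| (ties get averaged ranks).
ranks: |8|->9, |5|->5, |7|->6.5, |3|->3.5, |2|->2, |3|->3.5, |1|->1, |8|->9, |8|->9, |7|->6.5
Step 3: Attach original signs; sum ranks with positive sign and with negative sign.
W+ = 6.5 + 3.5 + 9 + 6.5 = 25.5
W- = 9 + 5 + 3.5 + 2 + 1 + 9 = 29.5
(Check: W+ + W- = 55 should equal n(n+1)/2 = 55.)
Step 4: Test statistic W = min(W+, W-) = 25.5.
Step 5: Ties in |d|, so use the tie-corrected normal approximation.
        E[W] = n(n+1)/4 = 10*11/4 = 27.5.
        Tie groups: |d|=3 (t=2), |d|=7 (t=2), |d|=8 (t=3); sum(t^3 - t) = 36.
        Var[W] = n(n+1)(2n+1)/24 - sum(t^3-t)/48 = 2310/24 - 36/48 = 95.5.
        z = (W - E[W]) / sqrt(Var[W]) = (25.5 - 27.5) / 9.7724 = -0.2047.
        Two-sided p = 2*Phi(z) = 0.837839.
Step 6: alpha = 0.1. fail to reject H0.

W+ = 25.5, W- = 29.5, W = min = 25.5, p = 0.837839, fail to reject H0.


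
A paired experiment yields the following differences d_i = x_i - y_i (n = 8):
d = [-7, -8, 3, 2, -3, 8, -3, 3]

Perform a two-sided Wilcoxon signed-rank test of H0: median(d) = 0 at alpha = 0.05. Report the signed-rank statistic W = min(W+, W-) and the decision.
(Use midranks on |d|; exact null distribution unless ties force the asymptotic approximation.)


Step 1: Drop any zero differences (none here) and take |d_i|.
|d| = [7, 8, 3, 2, 3, 8, 3, 3]
Step 2: Midrank |d_i| (ties get averaged ranks).
ranks: |7|->6, |8|->7.5, |3|->3.5, |2|->1, |3|->3.5, |8|->7.5, |3|->3.5, |3|->3.5
Step 3: Attach original signs; sum ranks with positive sign and with negative sign.
W+ = 3.5 + 1 + 7.5 + 3.5 = 15.5
W- = 6 + 7.5 + 3.5 + 3.5 = 20.5
(Check: W+ + W- = 36 should equal n(n+1)/2 = 36.)
Step 4: Test statistic W = min(W+, W-) = 15.5.
Step 5: Ties in |d|, so use the tie-corrected normal approximation.
        E[W] = n(n+1)/4 = 8*9/4 = 18.
        Tie groups: |d|=3 (t=4), |d|=8 (t=2); sum(t^3 - t) = 66.
        Var[W] = n(n+1)(2n+1)/24 - sum(t^3-t)/48 = 1224/24 - 66/48 = 49.625.
        z = (W - E[W]) / sqrt(Var[W]) = (15.5 - 18) / 7.0445 = -0.3549.
        Two-sided p = 2*Phi(z) = 0.722674.
Step 6: alpha = 0.05. fail to reject H0.

W+ = 15.5, W- = 20.5, W = min = 15.5, p = 0.722674, fail to reject H0.


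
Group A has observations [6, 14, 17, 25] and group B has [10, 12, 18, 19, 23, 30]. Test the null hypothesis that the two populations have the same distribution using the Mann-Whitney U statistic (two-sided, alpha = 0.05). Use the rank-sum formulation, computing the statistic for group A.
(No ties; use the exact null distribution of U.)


Step 1: Combine and sort all 10 observations; assign midranks.
sorted (value, group): (6,X), (10,Y), (12,Y), (14,X), (17,X), (18,Y), (19,Y), (23,Y), (25,X), (30,Y)
ranks: 6->1, 10->2, 12->3, 14->4, 17->5, 18->6, 19->7, 23->8, 25->9, 30->10
Step 2: Rank sum for X: R1 = 1 + 4 + 5 + 9 = 19.
Step 3: U_X = R1 - n1(n1+1)/2 = 19 - 4*5/2 = 19 - 10 = 9.
       U_Y = n1*n2 - U_X = 24 - 9 = 15.
Step 4: No ties, so the exact null distribution of U (based on enumerating the C(10,4) = 210 equally likely rank assignments) gives the two-sided p-value.
Step 5: p-value = 0.609524; compare to alpha = 0.05. fail to reject H0.

U_X = 9, p = 0.609524, fail to reject H0 at alpha = 0.05.


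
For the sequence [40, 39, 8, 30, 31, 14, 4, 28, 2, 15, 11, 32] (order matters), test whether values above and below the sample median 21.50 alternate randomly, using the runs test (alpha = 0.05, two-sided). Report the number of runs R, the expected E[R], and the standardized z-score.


Step 1: Compute median = 21.50; label A = above, B = below.
Labels in order: AABAABBABBBA  (n_A = 6, n_B = 6)
Step 2: Count runs R = 7.
Step 3: Under H0 (random ordering), E[R] = 2*n_A*n_B/(n_A+n_B) + 1 = 2*6*6/12 + 1 = 7.0000.
        Var[R] = 2*n_A*n_B*(2*n_A*n_B - n_A - n_B) / ((n_A+n_B)^2 * (n_A+n_B-1)) = 4320/1584 = 2.7273.
        SD[R] = 1.6514.
Step 4: R = E[R], so z = 0 with no continuity correction.
Step 5: Two-sided p-value via normal approximation = 2*(1 - Phi(|z|)) = 1.000000.
Step 6: alpha = 0.05. fail to reject H0.

R = 7, z = 0.0000, p = 1.000000, fail to reject H0.


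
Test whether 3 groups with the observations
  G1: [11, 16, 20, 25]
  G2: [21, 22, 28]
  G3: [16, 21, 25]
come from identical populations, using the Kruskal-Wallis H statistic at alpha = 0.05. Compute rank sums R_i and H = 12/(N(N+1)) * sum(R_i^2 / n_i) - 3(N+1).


Step 1: Combine all N = 10 observations and assign midranks.
sorted (value, group, rank): (11,G1,1), (16,G1,2.5), (16,G3,2.5), (20,G1,4), (21,G2,5.5), (21,G3,5.5), (22,G2,7), (25,G1,8.5), (25,G3,8.5), (28,G2,10)
Step 2: Sum ranks within each group.
R_1 = 16 (n_1 = 4)
R_2 = 22.5 (n_2 = 3)
R_3 = 16.5 (n_3 = 3)
Step 3: H = 12/(N(N+1)) * sum(R_i^2/n_i) - 3(N+1)
     = 12/(10*11) * (16^2/4 + 22.5^2/3 + 16.5^2/3) - 3*11
     = 0.109091 * 323.5 - 33
     = 2.290909.
Step 4: Ties present; correction factor C = 1 - 18/(10^3 - 10) = 0.981818. Corrected H = 2.290909 / 0.981818 = 2.333333.
Step 5: Under H0, H ~ chi^2(2); p-value = 0.311403.
Step 6: alpha = 0.05. fail to reject H0.

H = 2.3333, df = 2, p = 0.311403, fail to reject H0.


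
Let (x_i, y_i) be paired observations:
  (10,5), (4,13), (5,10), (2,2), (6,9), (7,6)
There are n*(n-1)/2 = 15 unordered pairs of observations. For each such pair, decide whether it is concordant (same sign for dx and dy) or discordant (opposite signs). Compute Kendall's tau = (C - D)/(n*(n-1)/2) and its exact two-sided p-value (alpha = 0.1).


Step 1: Enumerate the 15 unordered pairs (i,j) with i<j and classify each by sign(x_j-x_i) * sign(y_j-y_i).
  (1,2):dx=-6,dy=+8->D; (1,3):dx=-5,dy=+5->D; (1,4):dx=-8,dy=-3->C; (1,5):dx=-4,dy=+4->D
  (1,6):dx=-3,dy=+1->D; (2,3):dx=+1,dy=-3->D; (2,4):dx=-2,dy=-11->C; (2,5):dx=+2,dy=-4->D
  (2,6):dx=+3,dy=-7->D; (3,4):dx=-3,dy=-8->C; (3,5):dx=+1,dy=-1->D; (3,6):dx=+2,dy=-4->D
  (4,5):dx=+4,dy=+7->C; (4,6):dx=+5,dy=+4->C; (5,6):dx=+1,dy=-3->D
Step 2: C = 5, D = 10, total pairs = 15.
Step 3: tau = (C - D)/(n(n-1)/2) = (5 - 10)/15 = -0.333333.
Step 4: Exact two-sided p-value (enumerate n! = 720 permutations of y under H0): p = 0.469444.
Step 5: alpha = 0.1. fail to reject H0.

tau_b = -0.3333 (C=5, D=10), p = 0.469444, fail to reject H0.


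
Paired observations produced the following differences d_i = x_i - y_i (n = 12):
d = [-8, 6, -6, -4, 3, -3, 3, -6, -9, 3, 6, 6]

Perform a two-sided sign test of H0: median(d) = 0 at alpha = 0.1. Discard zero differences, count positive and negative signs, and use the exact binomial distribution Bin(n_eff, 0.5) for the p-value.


Step 1: Discard zero differences. Original n = 12; n_eff = number of nonzero differences = 12.
Nonzero differences (with sign): -8, +6, -6, -4, +3, -3, +3, -6, -9, +3, +6, +6
Step 2: Count signs: positive = 6, negative = 6.
Step 3: Under H0: P(positive) = 0.5, so the number of positives S ~ Bin(12, 0.5).
Step 4: Two-sided exact p-value = sum of Bin(12,0.5) probabilities at or below the observed probability = 1.000000.
Step 5: alpha = 0.1. fail to reject H0.

n_eff = 12, pos = 6, neg = 6, p = 1.000000, fail to reject H0.


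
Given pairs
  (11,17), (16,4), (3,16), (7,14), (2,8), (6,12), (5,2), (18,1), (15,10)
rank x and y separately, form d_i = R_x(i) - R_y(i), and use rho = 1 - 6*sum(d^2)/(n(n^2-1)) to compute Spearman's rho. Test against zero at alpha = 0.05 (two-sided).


Step 1: Rank x and y separately (midranks; no ties here).
rank(x): 11->6, 16->8, 3->2, 7->5, 2->1, 6->4, 5->3, 18->9, 15->7
rank(y): 17->9, 4->3, 16->8, 14->7, 8->4, 12->6, 2->2, 1->1, 10->5
Step 2: d_i = R_x(i) - R_y(i); compute d_i^2.
  (6-9)^2=9, (8-3)^2=25, (2-8)^2=36, (5-7)^2=4, (1-4)^2=9, (4-6)^2=4, (3-2)^2=1, (9-1)^2=64, (7-5)^2=4
sum(d^2) = 156.
Step 3: rho = 1 - 6*156 / (9*(9^2 - 1)) = 1 - 936/720 = -0.300000.
Step 4: Under H0, t = rho * sqrt((n-2)/(1-rho^2)) = -0.8321 ~ t(7).
Step 5: Two-sided p-value from the t-distribution with 7 df = 0.432845.
Step 6: alpha = 0.05. fail to reject H0.

rho = -0.3000, p = 0.432845, fail to reject H0 at alpha = 0.05.


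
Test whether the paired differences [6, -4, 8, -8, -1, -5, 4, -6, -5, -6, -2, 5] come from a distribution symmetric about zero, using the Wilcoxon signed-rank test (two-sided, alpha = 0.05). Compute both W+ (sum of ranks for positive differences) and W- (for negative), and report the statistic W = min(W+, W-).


Step 1: Drop any zero differences (none here) and take |d_i|.
|d| = [6, 4, 8, 8, 1, 5, 4, 6, 5, 6, 2, 5]
Step 2: Midrank |d_i| (ties get averaged ranks).
ranks: |6|->9, |4|->3.5, |8|->11.5, |8|->11.5, |1|->1, |5|->6, |4|->3.5, |6|->9, |5|->6, |6|->9, |2|->2, |5|->6
Step 3: Attach original signs; sum ranks with positive sign and with negative sign.
W+ = 9 + 11.5 + 3.5 + 6 = 30
W- = 3.5 + 11.5 + 1 + 6 + 9 + 6 + 9 + 2 = 48
(Check: W+ + W- = 78 should equal n(n+1)/2 = 78.)
Step 4: Test statistic W = min(W+, W-) = 30.
Step 5: Ties in |d|, so use the tie-corrected normal approximation.
        E[W] = n(n+1)/4 = 12*13/4 = 39.
        Tie groups: |d|=4 (t=2), |d|=5 (t=3), |d|=6 (t=3), |d|=8 (t=2); sum(t^3 - t) = 60.
        Var[W] = n(n+1)(2n+1)/24 - sum(t^3-t)/48 = 3900/24 - 60/48 = 161.25.
        z = (W - E[W]) / sqrt(Var[W]) = (30 - 39) / 12.6984 = -0.7087.
        Two-sided p = 2*Phi(z) = 0.478480.
Step 6: alpha = 0.05. fail to reject H0.

W+ = 30, W- = 48, W = min = 30, p = 0.478480, fail to reject H0.


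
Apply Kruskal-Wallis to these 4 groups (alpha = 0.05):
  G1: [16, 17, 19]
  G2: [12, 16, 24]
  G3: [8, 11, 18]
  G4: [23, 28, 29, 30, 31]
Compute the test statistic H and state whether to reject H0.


Step 1: Combine all N = 14 observations and assign midranks.
sorted (value, group, rank): (8,G3,1), (11,G3,2), (12,G2,3), (16,G1,4.5), (16,G2,4.5), (17,G1,6), (18,G3,7), (19,G1,8), (23,G4,9), (24,G2,10), (28,G4,11), (29,G4,12), (30,G4,13), (31,G4,14)
Step 2: Sum ranks within each group.
R_1 = 18.5 (n_1 = 3)
R_2 = 17.5 (n_2 = 3)
R_3 = 10 (n_3 = 3)
R_4 = 59 (n_4 = 5)
Step 3: H = 12/(N(N+1)) * sum(R_i^2/n_i) - 3(N+1)
     = 12/(14*15) * (18.5^2/3 + 17.5^2/3 + 10^2/3 + 59^2/5) - 3*15
     = 0.057143 * 945.7 - 45
     = 9.040000.
Step 4: Ties present; correction factor C = 1 - 6/(14^3 - 14) = 0.997802. Corrected H = 9.040000 / 0.997802 = 9.059912.
Step 5: Under H0, H ~ chi^2(3); p-value = 0.028505.
Step 6: alpha = 0.05. reject H0.

H = 9.0599, df = 3, p = 0.028505, reject H0.


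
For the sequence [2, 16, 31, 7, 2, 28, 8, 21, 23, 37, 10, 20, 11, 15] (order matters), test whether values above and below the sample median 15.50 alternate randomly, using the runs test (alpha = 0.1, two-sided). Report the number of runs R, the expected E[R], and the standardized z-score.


Step 1: Compute median = 15.50; label A = above, B = below.
Labels in order: BAABBABAAABABB  (n_A = 7, n_B = 7)
Step 2: Count runs R = 9.
Step 3: Under H0 (random ordering), E[R] = 2*n_A*n_B/(n_A+n_B) + 1 = 2*7*7/14 + 1 = 8.0000.
        Var[R] = 2*n_A*n_B*(2*n_A*n_B - n_A - n_B) / ((n_A+n_B)^2 * (n_A+n_B-1)) = 8232/2548 = 3.2308.
        SD[R] = 1.7974.
Step 4: Continuity-corrected z = (R - 0.5 - E[R]) / SD[R] = (9 - 0.5 - 8.0000) / 1.7974 = 0.2782.
Step 5: Two-sided p-value via normal approximation = 2*(1 - Phi(|z|)) = 0.780879.
Step 6: alpha = 0.1. fail to reject H0.

R = 9, z = 0.2782, p = 0.780879, fail to reject H0.


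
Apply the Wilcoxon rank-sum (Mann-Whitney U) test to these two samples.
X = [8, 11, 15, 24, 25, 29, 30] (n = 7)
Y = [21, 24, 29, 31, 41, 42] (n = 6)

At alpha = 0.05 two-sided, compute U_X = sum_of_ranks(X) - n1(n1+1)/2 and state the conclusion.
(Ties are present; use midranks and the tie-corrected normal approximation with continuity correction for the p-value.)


Step 1: Combine and sort all 13 observations; assign midranks.
sorted (value, group): (8,X), (11,X), (15,X), (21,Y), (24,X), (24,Y), (25,X), (29,X), (29,Y), (30,X), (31,Y), (41,Y), (42,Y)
ranks: 8->1, 11->2, 15->3, 21->4, 24->5.5, 24->5.5, 25->7, 29->8.5, 29->8.5, 30->10, 31->11, 41->12, 42->13
Step 2: Rank sum for X: R1 = 1 + 2 + 3 + 5.5 + 7 + 8.5 + 10 = 37.
Step 3: U_X = R1 - n1(n1+1)/2 = 37 - 7*8/2 = 37 - 28 = 9.
       U_Y = n1*n2 - U_X = 42 - 9 = 33.
Step 4: Ties are present, so use the tie-corrected normal approximation (with continuity correction) for the p-value.
Step 5: p-value = 0.099478; compare to alpha = 0.05. fail to reject H0.

U_X = 9, p = 0.099478, fail to reject H0 at alpha = 0.05.


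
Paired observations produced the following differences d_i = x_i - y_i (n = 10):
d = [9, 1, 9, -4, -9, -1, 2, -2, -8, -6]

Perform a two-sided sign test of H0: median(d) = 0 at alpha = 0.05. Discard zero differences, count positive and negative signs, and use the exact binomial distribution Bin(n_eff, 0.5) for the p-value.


Step 1: Discard zero differences. Original n = 10; n_eff = number of nonzero differences = 10.
Nonzero differences (with sign): +9, +1, +9, -4, -9, -1, +2, -2, -8, -6
Step 2: Count signs: positive = 4, negative = 6.
Step 3: Under H0: P(positive) = 0.5, so the number of positives S ~ Bin(10, 0.5).
Step 4: Two-sided exact p-value = sum of Bin(10,0.5) probabilities at or below the observed probability = 0.753906.
Step 5: alpha = 0.05. fail to reject H0.

n_eff = 10, pos = 4, neg = 6, p = 0.753906, fail to reject H0.
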